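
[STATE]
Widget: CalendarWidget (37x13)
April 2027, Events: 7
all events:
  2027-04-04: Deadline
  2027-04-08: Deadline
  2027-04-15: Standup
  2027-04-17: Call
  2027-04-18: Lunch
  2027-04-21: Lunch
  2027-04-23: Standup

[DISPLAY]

              April 2027             
Mo Tu We Th Fr Sa Su                 
          1  2  3  4*                
 5  6  7  8*  9 10 11                
12 13 14 15* 16 17* 18*              
19 20 21* 22 23* 24 25               
26 27 28 29 30                       
                                     
                                     
                                     
                                     
                                     
                                     


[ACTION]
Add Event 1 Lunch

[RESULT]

              April 2027             
Mo Tu We Th Fr Sa Su                 
          1*  2  3  4*               
 5  6  7  8*  9 10 11                
12 13 14 15* 16 17* 18*              
19 20 21* 22 23* 24 25               
26 27 28 29 30                       
                                     
                                     
                                     
                                     
                                     
                                     


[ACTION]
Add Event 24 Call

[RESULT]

              April 2027             
Mo Tu We Th Fr Sa Su                 
          1*  2  3  4*               
 5  6  7  8*  9 10 11                
12 13 14 15* 16 17* 18*              
19 20 21* 22 23* 24* 25              
26 27 28 29 30                       
                                     
                                     
                                     
                                     
                                     
                                     


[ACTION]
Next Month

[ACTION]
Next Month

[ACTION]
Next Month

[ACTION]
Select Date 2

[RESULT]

              July 2027              
Mo Tu We Th Fr Sa Su                 
          1 [ 2]  3  4               
 5  6  7  8  9 10 11                 
12 13 14 15 16 17 18                 
19 20 21 22 23 24 25                 
26 27 28 29 30 31                    
                                     
                                     
                                     
                                     
                                     
                                     


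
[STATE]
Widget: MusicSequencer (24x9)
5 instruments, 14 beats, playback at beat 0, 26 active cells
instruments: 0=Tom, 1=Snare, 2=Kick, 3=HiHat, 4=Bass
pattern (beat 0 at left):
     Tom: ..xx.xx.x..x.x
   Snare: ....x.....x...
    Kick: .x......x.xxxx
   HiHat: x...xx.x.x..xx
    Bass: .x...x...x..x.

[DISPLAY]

      ▼1234567890123    
   Tom··██·██·█··█·█    
 Snare····█·····█···    
  Kick·█······█·████    
 HiHat█···██·█·█··██    
  Bass·█···█···█··█·    
                        
                        
                        


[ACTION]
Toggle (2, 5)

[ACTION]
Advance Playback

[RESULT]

      0▼234567890123    
   Tom··██·██·█··█·█    
 Snare····█·····█···    
  Kick·█···█··█·████    
 HiHat█···██·█·█··██    
  Bass·█···█···█··█·    
                        
                        
                        


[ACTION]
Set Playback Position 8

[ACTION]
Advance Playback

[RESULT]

      012345678▼0123    
   Tom··██·██·█··█·█    
 Snare····█·····█···    
  Kick·█···█··█·████    
 HiHat█···██·█·█··██    
  Bass·█···█···█··█·    
                        
                        
                        


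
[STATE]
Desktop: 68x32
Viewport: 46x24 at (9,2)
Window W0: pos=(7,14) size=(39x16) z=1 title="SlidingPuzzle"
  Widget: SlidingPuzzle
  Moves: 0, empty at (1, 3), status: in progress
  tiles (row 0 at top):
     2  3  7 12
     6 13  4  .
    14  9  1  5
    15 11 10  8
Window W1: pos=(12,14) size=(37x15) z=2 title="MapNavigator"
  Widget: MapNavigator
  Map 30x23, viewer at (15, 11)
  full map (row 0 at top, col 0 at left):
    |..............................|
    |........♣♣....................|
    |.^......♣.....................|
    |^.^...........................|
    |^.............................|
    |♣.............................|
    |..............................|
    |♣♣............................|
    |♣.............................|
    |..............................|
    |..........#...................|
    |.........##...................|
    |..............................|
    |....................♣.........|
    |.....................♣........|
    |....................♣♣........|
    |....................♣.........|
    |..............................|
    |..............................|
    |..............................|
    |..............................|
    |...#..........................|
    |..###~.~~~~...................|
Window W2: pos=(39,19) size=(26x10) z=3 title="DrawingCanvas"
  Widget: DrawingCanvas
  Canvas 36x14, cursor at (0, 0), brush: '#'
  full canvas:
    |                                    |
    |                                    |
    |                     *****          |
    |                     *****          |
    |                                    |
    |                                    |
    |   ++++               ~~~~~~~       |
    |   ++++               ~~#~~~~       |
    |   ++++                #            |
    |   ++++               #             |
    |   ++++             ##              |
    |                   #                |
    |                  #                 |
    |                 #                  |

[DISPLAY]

                                              
                                              
                                              
                                              
                                              
                                              
                                              
                                              
                                              
                                              
                                              
                                              
━━━┏━━━━━━━━━━━━━━━━━━━━━━━━━━━━━━━━━━━┓      
Sli┃ MapNavigator                      ┃      
───┠───────────────────────────────────┨      
───┃  ..............................   ┃      
  2┃  ♣♣............................   ┃      
───┃  ♣.......................┏━━━━━━━━━━━━━━━
  6┃  ........................┃ DrawingCanvas 
───┃  ..........#.............┠───────────────
 14┃  .........##....@........┃+              
───┃  ........................┃               
 15┃  ....................♣...┃               
───┃  .....................♣..┃               


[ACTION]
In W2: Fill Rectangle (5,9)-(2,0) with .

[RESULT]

                                              
                                              
                                              
                                              
                                              
                                              
                                              
                                              
                                              
                                              
                                              
                                              
━━━┏━━━━━━━━━━━━━━━━━━━━━━━━━━━━━━━━━━━┓      
Sli┃ MapNavigator                      ┃      
───┠───────────────────────────────────┨      
───┃  ..............................   ┃      
  2┃  ♣♣............................   ┃      
───┃  ♣.......................┏━━━━━━━━━━━━━━━
  6┃  ........................┃ DrawingCanvas 
───┃  ..........#.............┠───────────────
 14┃  .........##....@........┃+              
───┃  ........................┃               
 15┃  ....................♣...┃..........     
───┃  .....................♣..┃..........     


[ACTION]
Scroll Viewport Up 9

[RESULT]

                                              
                                              
                                              
                                              
                                              
                                              
                                              
                                              
                                              
                                              
                                              
                                              
                                              
                                              
━━━┏━━━━━━━━━━━━━━━━━━━━━━━━━━━━━━━━━━━┓      
Sli┃ MapNavigator                      ┃      
───┠───────────────────────────────────┨      
───┃  ..............................   ┃      
  2┃  ♣♣............................   ┃      
───┃  ♣.......................┏━━━━━━━━━━━━━━━
  6┃  ........................┃ DrawingCanvas 
───┃  ..........#.............┠───────────────
 14┃  .........##....@........┃+              
───┃  ........................┃               


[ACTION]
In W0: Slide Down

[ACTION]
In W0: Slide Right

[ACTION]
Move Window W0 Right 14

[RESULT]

                                              
                                              
                                              
                                              
                                              
                                              
                                              
                                              
                                              
                                              
                                              
                                              
                                              
                                              
   ┏━━━━━━━━━━━━━━━━━━━━━━━━━━━━━━━━━━━┓━━━━━━
   ┃ MapNavigator                      ┃      
   ┠───────────────────────────────────┨──────
   ┃  ..............................   ┃      
   ┃  ♣♣............................   ┃      
   ┃  ♣.......................┏━━━━━━━━━━━━━━━
   ┃  ........................┃ DrawingCanvas 
   ┃  ..........#.............┠───────────────
   ┃  .........##....@........┃+              
   ┃  ........................┃               


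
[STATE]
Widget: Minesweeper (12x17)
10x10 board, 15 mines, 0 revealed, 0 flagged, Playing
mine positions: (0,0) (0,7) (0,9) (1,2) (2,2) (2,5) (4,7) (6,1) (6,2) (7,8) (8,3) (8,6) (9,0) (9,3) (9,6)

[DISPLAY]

■■■■■■■■■■  
■■■■■■■■■■  
■■■■■■■■■■  
■■■■■■■■■■  
■■■■■■■■■■  
■■■■■■■■■■  
■■■■■■■■■■  
■■■■■■■■■■  
■■■■■■■■■■  
■■■■■■■■■■  
            
            
            
            
            
            
            


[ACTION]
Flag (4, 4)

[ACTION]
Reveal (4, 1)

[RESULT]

■■■■■■■■■■  
13■■■■■■■■  
 2■■■■■■■■  
 111112■■■  
      1■■■  
1221  11■■  
■■■1   1■■  
■■■21112■■  
■■■■■■■■■■  
■■■■■■■■■■  
            
            
            
            
            
            
            


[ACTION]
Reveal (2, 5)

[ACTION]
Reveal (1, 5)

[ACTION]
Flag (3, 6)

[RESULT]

✹■■■■■■✹■✹  
13✹■■■■■■■  
 2✹■■✹■■■■  
 111112■■■  
      1✹■■  
1221  11■■  
■✹✹1   1■■  
■■■21112✹■  
■■■✹■■✹■■■  
✹■■✹■■✹■■■  
            
            
            
            
            
            
            


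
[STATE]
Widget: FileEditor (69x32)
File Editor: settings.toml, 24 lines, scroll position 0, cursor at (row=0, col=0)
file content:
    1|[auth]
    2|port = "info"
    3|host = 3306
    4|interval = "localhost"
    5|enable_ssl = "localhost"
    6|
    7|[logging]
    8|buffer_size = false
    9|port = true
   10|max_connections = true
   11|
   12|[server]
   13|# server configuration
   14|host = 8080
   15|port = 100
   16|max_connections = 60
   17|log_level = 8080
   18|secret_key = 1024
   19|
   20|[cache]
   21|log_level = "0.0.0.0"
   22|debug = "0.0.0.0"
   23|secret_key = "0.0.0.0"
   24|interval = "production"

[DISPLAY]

█auth]                                                              ▲
port = "info"                                                       █
host = 3306                                                         ░
interval = "localhost"                                              ░
enable_ssl = "localhost"                                            ░
                                                                    ░
[logging]                                                           ░
buffer_size = false                                                 ░
port = true                                                         ░
max_connections = true                                              ░
                                                                    ░
[server]                                                            ░
# server configuration                                              ░
host = 8080                                                         ░
port = 100                                                          ░
max_connections = 60                                                ░
log_level = 8080                                                    ░
secret_key = 1024                                                   ░
                                                                    ░
[cache]                                                             ░
log_level = "0.0.0.0"                                               ░
debug = "0.0.0.0"                                                   ░
secret_key = "0.0.0.0"                                              ░
interval = "production"                                             ░
                                                                    ░
                                                                    ░
                                                                    ░
                                                                    ░
                                                                    ░
                                                                    ░
                                                                    ░
                                                                    ▼


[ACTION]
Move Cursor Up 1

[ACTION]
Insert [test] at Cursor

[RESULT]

test█auth]                                                          ▲
port = "info"                                                       █
host = 3306                                                         ░
interval = "localhost"                                              ░
enable_ssl = "localhost"                                            ░
                                                                    ░
[logging]                                                           ░
buffer_size = false                                                 ░
port = true                                                         ░
max_connections = true                                              ░
                                                                    ░
[server]                                                            ░
# server configuration                                              ░
host = 8080                                                         ░
port = 100                                                          ░
max_connections = 60                                                ░
log_level = 8080                                                    ░
secret_key = 1024                                                   ░
                                                                    ░
[cache]                                                             ░
log_level = "0.0.0.0"                                               ░
debug = "0.0.0.0"                                                   ░
secret_key = "0.0.0.0"                                              ░
interval = "production"                                             ░
                                                                    ░
                                                                    ░
                                                                    ░
                                                                    ░
                                                                    ░
                                                                    ░
                                                                    ░
                                                                    ▼


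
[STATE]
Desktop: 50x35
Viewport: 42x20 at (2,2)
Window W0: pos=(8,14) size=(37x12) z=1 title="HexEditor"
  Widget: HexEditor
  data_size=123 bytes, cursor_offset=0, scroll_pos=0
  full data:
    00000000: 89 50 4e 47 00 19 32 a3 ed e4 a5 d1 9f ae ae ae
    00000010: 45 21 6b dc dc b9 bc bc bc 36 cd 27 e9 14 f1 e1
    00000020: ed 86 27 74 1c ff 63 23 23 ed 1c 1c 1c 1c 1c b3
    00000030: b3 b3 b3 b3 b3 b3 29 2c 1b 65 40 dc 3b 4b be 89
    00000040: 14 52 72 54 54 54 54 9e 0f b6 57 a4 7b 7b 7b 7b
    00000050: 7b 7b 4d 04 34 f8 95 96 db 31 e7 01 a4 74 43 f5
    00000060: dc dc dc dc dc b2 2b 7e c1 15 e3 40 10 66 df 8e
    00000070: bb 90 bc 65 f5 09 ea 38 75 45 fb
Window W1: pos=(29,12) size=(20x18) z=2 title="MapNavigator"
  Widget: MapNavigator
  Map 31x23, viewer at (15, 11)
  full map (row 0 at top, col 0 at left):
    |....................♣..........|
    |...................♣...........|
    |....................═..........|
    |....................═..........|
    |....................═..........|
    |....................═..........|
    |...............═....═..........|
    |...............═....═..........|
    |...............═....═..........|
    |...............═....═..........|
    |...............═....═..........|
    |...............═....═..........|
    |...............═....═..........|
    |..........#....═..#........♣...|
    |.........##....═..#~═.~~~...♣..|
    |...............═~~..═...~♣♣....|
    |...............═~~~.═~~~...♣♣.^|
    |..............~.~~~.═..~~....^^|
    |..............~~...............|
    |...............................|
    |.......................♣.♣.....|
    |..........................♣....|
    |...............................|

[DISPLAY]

                                          
                                          
                                          
                                          
                                          
                                          
                                          
                                          
                                          
                                          
                           ┏━━━━━━━━━━━━━━
                           ┃ MapNavigator 
      ┏━━━━━━━━━━━━━━━━━━━━┠──────────────
      ┃ HexEditor          ┃..............
      ┠────────────────────┃..............
      ┃00000000  89 50 4e 4┃.........═....
      ┃00000010  45 21 6b d┃.........═....
      ┃00000020  ed 86 27 7┃.........═....
      ┃00000030  b3 b3 b3 b┃.........═....
      ┃00000040  14 52 72 5┃.........═....


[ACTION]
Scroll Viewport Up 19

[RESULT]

                                          
                                          
                                          
                                          
                                          
                                          
                                          
                                          
                                          
                                          
                                          
                                          
                           ┏━━━━━━━━━━━━━━
                           ┃ MapNavigator 
      ┏━━━━━━━━━━━━━━━━━━━━┠──────────────
      ┃ HexEditor          ┃..............
      ┠────────────────────┃..............
      ┃00000000  89 50 4e 4┃.........═....
      ┃00000010  45 21 6b d┃.........═....
      ┃00000020  ed 86 27 7┃.........═....


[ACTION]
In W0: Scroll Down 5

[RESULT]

                                          
                                          
                                          
                                          
                                          
                                          
                                          
                                          
                                          
                                          
                                          
                                          
                           ┏━━━━━━━━━━━━━━
                           ┃ MapNavigator 
      ┏━━━━━━━━━━━━━━━━━━━━┠──────────────
      ┃ HexEditor          ┃..............
      ┠────────────────────┃..............
      ┃00000050  7b 7b 4d 0┃.........═....
      ┃00000060  dc dc dc d┃.........═....
      ┃00000070  bb 90 bc 6┃.........═....


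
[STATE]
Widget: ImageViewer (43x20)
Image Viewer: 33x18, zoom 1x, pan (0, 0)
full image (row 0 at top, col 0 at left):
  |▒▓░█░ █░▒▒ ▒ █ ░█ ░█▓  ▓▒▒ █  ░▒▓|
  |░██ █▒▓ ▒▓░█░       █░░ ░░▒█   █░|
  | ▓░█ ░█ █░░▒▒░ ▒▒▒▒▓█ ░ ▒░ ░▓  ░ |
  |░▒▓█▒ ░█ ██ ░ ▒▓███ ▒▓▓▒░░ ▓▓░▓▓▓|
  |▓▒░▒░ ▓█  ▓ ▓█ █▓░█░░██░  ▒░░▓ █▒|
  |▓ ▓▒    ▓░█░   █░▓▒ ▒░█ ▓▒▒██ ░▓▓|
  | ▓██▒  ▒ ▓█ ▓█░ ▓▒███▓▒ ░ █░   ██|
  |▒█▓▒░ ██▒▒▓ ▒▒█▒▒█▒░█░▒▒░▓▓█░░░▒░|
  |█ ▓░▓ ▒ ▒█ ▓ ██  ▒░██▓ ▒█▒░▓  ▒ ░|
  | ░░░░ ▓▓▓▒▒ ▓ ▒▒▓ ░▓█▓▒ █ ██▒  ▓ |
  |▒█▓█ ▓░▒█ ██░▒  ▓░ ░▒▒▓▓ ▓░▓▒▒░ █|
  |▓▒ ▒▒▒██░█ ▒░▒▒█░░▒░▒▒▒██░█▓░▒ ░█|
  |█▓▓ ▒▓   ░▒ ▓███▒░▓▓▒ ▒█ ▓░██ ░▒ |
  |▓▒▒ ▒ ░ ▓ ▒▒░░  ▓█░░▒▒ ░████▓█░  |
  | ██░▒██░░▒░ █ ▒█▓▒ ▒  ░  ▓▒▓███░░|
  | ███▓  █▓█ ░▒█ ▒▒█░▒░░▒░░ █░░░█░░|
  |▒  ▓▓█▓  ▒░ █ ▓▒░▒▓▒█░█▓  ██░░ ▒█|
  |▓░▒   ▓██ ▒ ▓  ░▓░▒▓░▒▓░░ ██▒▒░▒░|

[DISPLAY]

▒▓░█░ █░▒▒ ▒ █ ░█ ░█▓  ▓▒▒ █  ░▒▓          
░██ █▒▓ ▒▓░█░       █░░ ░░▒█   █░          
 ▓░█ ░█ █░░▒▒░ ▒▒▒▒▓█ ░ ▒░ ░▓  ░           
░▒▓█▒ ░█ ██ ░ ▒▓███ ▒▓▓▒░░ ▓▓░▓▓▓          
▓▒░▒░ ▓█  ▓ ▓█ █▓░█░░██░  ▒░░▓ █▒          
▓ ▓▒    ▓░█░   █░▓▒ ▒░█ ▓▒▒██ ░▓▓          
 ▓██▒  ▒ ▓█ ▓█░ ▓▒███▓▒ ░ █░   ██          
▒█▓▒░ ██▒▒▓ ▒▒█▒▒█▒░█░▒▒░▓▓█░░░▒░          
█ ▓░▓ ▒ ▒█ ▓ ██  ▒░██▓ ▒█▒░▓  ▒ ░          
 ░░░░ ▓▓▓▒▒ ▓ ▒▒▓ ░▓█▓▒ █ ██▒  ▓           
▒█▓█ ▓░▒█ ██░▒  ▓░ ░▒▒▓▓ ▓░▓▒▒░ █          
▓▒ ▒▒▒██░█ ▒░▒▒█░░▒░▒▒▒██░█▓░▒ ░█          
█▓▓ ▒▓   ░▒ ▓███▒░▓▓▒ ▒█ ▓░██ ░▒           
▓▒▒ ▒ ░ ▓ ▒▒░░  ▓█░░▒▒ ░████▓█░            
 ██░▒██░░▒░ █ ▒█▓▒ ▒  ░  ▓▒▓███░░          
 ███▓  █▓█ ░▒█ ▒▒█░▒░░▒░░ █░░░█░░          
▒  ▓▓█▓  ▒░ █ ▓▒░▒▓▒█░█▓  ██░░ ▒█          
▓░▒   ▓██ ▒ ▓  ░▓░▒▓░▒▓░░ ██▒▒░▒░          
                                           
                                           


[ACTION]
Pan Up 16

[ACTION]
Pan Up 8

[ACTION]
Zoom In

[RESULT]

▒▒▓▓░░██░░  ██░░▒▒▒▒  ▒▒  ██  ░░██  ░░██▓▓ 
▒▒▓▓░░██░░  ██░░▒▒▒▒  ▒▒  ██  ░░██  ░░██▓▓ 
░░████  ██▒▒▓▓  ▒▒▓▓░░██░░              ██░
░░████  ██▒▒▓▓  ▒▒▓▓░░██░░              ██░
  ▓▓░░██  ░░██  ██░░░░▒▒▒▒░░  ▒▒▒▒▒▒▒▒▓▓██ 
  ▓▓░░██  ░░██  ██░░░░▒▒▒▒░░  ▒▒▒▒▒▒▒▒▓▓██ 
░░▒▒▓▓██▒▒  ░░██  ████  ░░  ▒▒▓▓██████  ▒▒▓
░░▒▒▓▓██▒▒  ░░██  ████  ░░  ▒▒▓▓██████  ▒▒▓
▓▓▒▒░░▒▒░░  ▓▓██    ▓▓  ▓▓██  ██▓▓░░██░░░░█
▓▓▒▒░░▒▒░░  ▓▓██    ▓▓  ▓▓██  ██▓▓░░██░░░░█
▓▓  ▓▓▒▒        ▓▓░░██░░      ██░░▓▓▒▒  ▒▒░
▓▓  ▓▓▒▒        ▓▓░░██░░      ██░░▓▓▒▒  ▒▒░
  ▓▓████▒▒    ▒▒  ▓▓██  ▓▓██░░  ▓▓▒▒██████▓
  ▓▓████▒▒    ▒▒  ▓▓██  ▓▓██░░  ▓▓▒▒██████▓
▒▒██▓▓▒▒░░  ████▒▒▒▒▓▓  ▒▒▒▒██▒▒▒▒██▒▒░░██░
▒▒██▓▓▒▒░░  ████▒▒▒▒▓▓  ▒▒▒▒██▒▒▒▒██▒▒░░██░
██  ▓▓░░▓▓  ▒▒  ▒▒██  ▓▓  ████    ▒▒░░████▓
██  ▓▓░░▓▓  ▒▒  ▒▒██  ▓▓  ████    ▒▒░░████▓
  ░░░░░░░░  ▓▓▓▓▓▓▒▒▒▒  ▓▓  ▒▒▒▒▓▓  ░░▓▓██▓
  ░░░░░░░░  ▓▓▓▓▓▓▒▒▒▒  ▓▓  ▒▒▒▒▓▓  ░░▓▓██▓


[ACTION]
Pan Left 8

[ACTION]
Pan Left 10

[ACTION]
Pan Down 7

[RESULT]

░░▒▒▓▓██▒▒  ░░██  ████  ░░  ▒▒▓▓██████  ▒▒▓
▓▓▒▒░░▒▒░░  ▓▓██    ▓▓  ▓▓██  ██▓▓░░██░░░░█
▓▓▒▒░░▒▒░░  ▓▓██    ▓▓  ▓▓██  ██▓▓░░██░░░░█
▓▓  ▓▓▒▒        ▓▓░░██░░      ██░░▓▓▒▒  ▒▒░
▓▓  ▓▓▒▒        ▓▓░░██░░      ██░░▓▓▒▒  ▒▒░
  ▓▓████▒▒    ▒▒  ▓▓██  ▓▓██░░  ▓▓▒▒██████▓
  ▓▓████▒▒    ▒▒  ▓▓██  ▓▓██░░  ▓▓▒▒██████▓
▒▒██▓▓▒▒░░  ████▒▒▒▒▓▓  ▒▒▒▒██▒▒▒▒██▒▒░░██░
▒▒██▓▓▒▒░░  ████▒▒▒▒▓▓  ▒▒▒▒██▒▒▒▒██▒▒░░██░
██  ▓▓░░▓▓  ▒▒  ▒▒██  ▓▓  ████    ▒▒░░████▓
██  ▓▓░░▓▓  ▒▒  ▒▒██  ▓▓  ████    ▒▒░░████▓
  ░░░░░░░░  ▓▓▓▓▓▓▒▒▒▒  ▓▓  ▒▒▒▒▓▓  ░░▓▓██▓
  ░░░░░░░░  ▓▓▓▓▓▓▒▒▒▒  ▓▓  ▒▒▒▒▓▓  ░░▓▓██▓
▒▒██▓▓██  ▓▓░░▒▒██  ████░░▒▒    ▓▓░░  ░░▒▒▒
▒▒██▓▓██  ▓▓░░▒▒██  ████░░▒▒    ▓▓░░  ░░▒▒▒
▓▓▒▒  ▒▒▒▒▒▒████░░██  ▒▒░░▒▒▒▒██░░░░▒▒░░▒▒▒
▓▓▒▒  ▒▒▒▒▒▒████░░██  ▒▒░░▒▒▒▒██░░░░▒▒░░▒▒▒
██▓▓▓▓  ▒▒▓▓      ░░▒▒  ▓▓██████▒▒░░▓▓▓▓▒▒ 
██▓▓▓▓  ▒▒▓▓      ░░▒▒  ▓▓██████▒▒░░▓▓▓▓▒▒ 
▓▓▒▒▒▒  ▒▒  ░░  ▓▓  ▒▒▒▒░░░░    ▓▓██░░░░▒▒▒


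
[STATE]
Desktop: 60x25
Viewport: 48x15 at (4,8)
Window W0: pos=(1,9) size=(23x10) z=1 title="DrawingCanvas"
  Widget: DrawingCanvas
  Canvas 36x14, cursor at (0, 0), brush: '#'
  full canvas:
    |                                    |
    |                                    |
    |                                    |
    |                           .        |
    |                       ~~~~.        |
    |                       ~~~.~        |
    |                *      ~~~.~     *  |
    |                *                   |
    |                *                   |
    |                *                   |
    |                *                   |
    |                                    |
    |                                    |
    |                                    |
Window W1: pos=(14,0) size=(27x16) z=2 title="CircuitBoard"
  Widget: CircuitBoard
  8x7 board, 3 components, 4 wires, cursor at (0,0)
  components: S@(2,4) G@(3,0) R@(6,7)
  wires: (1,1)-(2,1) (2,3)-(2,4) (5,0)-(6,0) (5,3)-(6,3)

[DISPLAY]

          ┃2       ·       · ─ S    ┃           
━━━━━━━━━━┃                         ┃           
rawingCanv┃3   G                    ┃           
──────────┃                         ┃           
          ┃4                        ┃           
          ┃                         ┃           
          ┃5   ·           ·        ┃           
          ┗━━━━━━━━━━━━━━━━━━━━━━━━━┛           
                   ┃                            
                   ┃                            
━━━━━━━━━━━━━━━━━━━┛                            
                                                
                                                
                                                
                                                


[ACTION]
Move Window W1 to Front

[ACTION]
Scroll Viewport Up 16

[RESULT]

          ┏━━━━━━━━━━━━━━━━━━━━━━━━━┓           
          ┃ CircuitBoard            ┃           
          ┠─────────────────────────┨           
          ┃   0 1 2 3 4 5 6 7       ┃           
          ┃0  [.]                   ┃           
          ┃                         ┃           
          ┃1       ·                ┃           
          ┃        │                ┃           
          ┃2       ·       · ─ S    ┃           
━━━━━━━━━━┃                         ┃           
rawingCanv┃3   G                    ┃           
──────────┃                         ┃           
          ┃4                        ┃           
          ┃                         ┃           
          ┃5   ·           ·        ┃           


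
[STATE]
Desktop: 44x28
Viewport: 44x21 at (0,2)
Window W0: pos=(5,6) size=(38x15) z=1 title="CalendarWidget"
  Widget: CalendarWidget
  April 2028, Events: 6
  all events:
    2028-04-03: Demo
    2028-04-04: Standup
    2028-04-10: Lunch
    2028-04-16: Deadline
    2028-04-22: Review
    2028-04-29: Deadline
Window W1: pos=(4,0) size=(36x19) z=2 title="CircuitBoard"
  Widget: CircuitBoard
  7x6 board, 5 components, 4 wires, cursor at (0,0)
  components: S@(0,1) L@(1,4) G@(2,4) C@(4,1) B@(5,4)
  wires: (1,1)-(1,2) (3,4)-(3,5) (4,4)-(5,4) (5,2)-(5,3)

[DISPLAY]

    ┠──────────────────────────────────┨    
    ┃   0 1 2 3 4 5 6                  ┃    
    ┃0  [.]  S                         ┃    
    ┃                                  ┃    
    ┃1       · ─ ·       L             ┃━━┓ 
    ┃                                  ┃  ┃ 
    ┃2                   G             ┃──┨ 
    ┃                                  ┃  ┃ 
    ┃3                   · ─ ·         ┃  ┃ 
    ┃                                  ┃  ┃ 
    ┃4       C           ·             ┃  ┃ 
    ┃                    │             ┃  ┃ 
    ┃5           · ─ ·   B             ┃  ┃ 
    ┃Cursor: (0,0)                     ┃  ┃ 
    ┃                                  ┃  ┃ 
    ┃                                  ┃  ┃ 
    ┗━━━━━━━━━━━━━━━━━━━━━━━━━━━━━━━━━━┛  ┃ 
     ┃                                    ┃ 
     ┗━━━━━━━━━━━━━━━━━━━━━━━━━━━━━━━━━━━━┛ 
                                            
                                            


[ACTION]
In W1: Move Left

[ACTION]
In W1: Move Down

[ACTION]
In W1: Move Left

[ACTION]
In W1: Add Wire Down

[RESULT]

    ┠──────────────────────────────────┨    
    ┃   0 1 2 3 4 5 6                  ┃    
    ┃0       S                         ┃    
    ┃                                  ┃    
    ┃1  [.]  · ─ ·       L             ┃━━┓ 
    ┃    │                             ┃  ┃ 
    ┃2   ·               G             ┃──┨ 
    ┃                                  ┃  ┃ 
    ┃3                   · ─ ·         ┃  ┃ 
    ┃                                  ┃  ┃ 
    ┃4       C           ·             ┃  ┃ 
    ┃                    │             ┃  ┃ 
    ┃5           · ─ ·   B             ┃  ┃ 
    ┃Cursor: (1,0)                     ┃  ┃ 
    ┃                                  ┃  ┃ 
    ┃                                  ┃  ┃ 
    ┗━━━━━━━━━━━━━━━━━━━━━━━━━━━━━━━━━━┛  ┃ 
     ┃                                    ┃ 
     ┗━━━━━━━━━━━━━━━━━━━━━━━━━━━━━━━━━━━━┛ 
                                            
                                            


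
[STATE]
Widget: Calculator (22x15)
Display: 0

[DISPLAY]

                     0
┌───┬───┬───┬───┐     
│ 7 │ 8 │ 9 │ ÷ │     
├───┼───┼───┼───┤     
│ 4 │ 5 │ 6 │ × │     
├───┼───┼───┼───┤     
│ 1 │ 2 │ 3 │ - │     
├───┼───┼───┼───┤     
│ 0 │ . │ = │ + │     
├───┼───┼───┼───┤     
│ C │ MC│ MR│ M+│     
└───┴───┴───┴───┘     
                      
                      
                      


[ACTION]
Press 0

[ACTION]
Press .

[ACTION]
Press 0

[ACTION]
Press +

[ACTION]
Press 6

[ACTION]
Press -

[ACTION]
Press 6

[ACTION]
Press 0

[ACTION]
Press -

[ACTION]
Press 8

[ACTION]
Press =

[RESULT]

                   -62
┌───┬───┬───┬───┐     
│ 7 │ 8 │ 9 │ ÷ │     
├───┼───┼───┼───┤     
│ 4 │ 5 │ 6 │ × │     
├───┼───┼───┼───┤     
│ 1 │ 2 │ 3 │ - │     
├───┼───┼───┼───┤     
│ 0 │ . │ = │ + │     
├───┼───┼───┼───┤     
│ C │ MC│ MR│ M+│     
└───┴───┴───┴───┘     
                      
                      
                      


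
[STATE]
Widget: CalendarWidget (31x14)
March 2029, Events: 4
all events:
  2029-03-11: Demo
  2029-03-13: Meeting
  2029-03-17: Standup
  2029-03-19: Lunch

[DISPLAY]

           March 2029          
Mo Tu We Th Fr Sa Su           
          1  2  3  4           
 5  6  7  8  9 10 11*          
12 13* 14 15 16 17* 18         
19* 20 21 22 23 24 25          
26 27 28 29 30 31              
                               
                               
                               
                               
                               
                               
                               


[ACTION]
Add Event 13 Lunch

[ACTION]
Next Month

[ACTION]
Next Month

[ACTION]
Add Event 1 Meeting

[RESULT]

            May 2029           
Mo Tu We Th Fr Sa Su           
    1*  2  3  4  5  6          
 7  8  9 10 11 12 13           
14 15 16 17 18 19 20           
21 22 23 24 25 26 27           
28 29 30 31                    
                               
                               
                               
                               
                               
                               
                               


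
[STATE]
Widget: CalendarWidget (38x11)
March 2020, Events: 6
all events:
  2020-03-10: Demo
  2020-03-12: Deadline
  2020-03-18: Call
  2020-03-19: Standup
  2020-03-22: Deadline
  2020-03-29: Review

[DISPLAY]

              March 2020              
Mo Tu We Th Fr Sa Su                  
                   1                  
 2  3  4  5  6  7  8                  
 9 10* 11 12* 13 14 15                
16 17 18* 19* 20 21 22*               
23 24 25 26 27 28 29*                 
30 31                                 
                                      
                                      
                                      


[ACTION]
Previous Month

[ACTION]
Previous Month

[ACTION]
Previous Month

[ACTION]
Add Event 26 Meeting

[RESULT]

            December 2019             
Mo Tu We Th Fr Sa Su                  
                   1                  
 2  3  4  5  6  7  8                  
 9 10 11 12 13 14 15                  
16 17 18 19 20 21 22                  
23 24 25 26* 27 28 29                 
30 31                                 
                                      
                                      
                                      


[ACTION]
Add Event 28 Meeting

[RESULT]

            December 2019             
Mo Tu We Th Fr Sa Su                  
                   1                  
 2  3  4  5  6  7  8                  
 9 10 11 12 13 14 15                  
16 17 18 19 20 21 22                  
23 24 25 26* 27 28* 29                
30 31                                 
                                      
                                      
                                      


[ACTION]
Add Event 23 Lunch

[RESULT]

            December 2019             
Mo Tu We Th Fr Sa Su                  
                   1                  
 2  3  4  5  6  7  8                  
 9 10 11 12 13 14 15                  
16 17 18 19 20 21 22                  
23* 24 25 26* 27 28* 29               
30 31                                 
                                      
                                      
                                      
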